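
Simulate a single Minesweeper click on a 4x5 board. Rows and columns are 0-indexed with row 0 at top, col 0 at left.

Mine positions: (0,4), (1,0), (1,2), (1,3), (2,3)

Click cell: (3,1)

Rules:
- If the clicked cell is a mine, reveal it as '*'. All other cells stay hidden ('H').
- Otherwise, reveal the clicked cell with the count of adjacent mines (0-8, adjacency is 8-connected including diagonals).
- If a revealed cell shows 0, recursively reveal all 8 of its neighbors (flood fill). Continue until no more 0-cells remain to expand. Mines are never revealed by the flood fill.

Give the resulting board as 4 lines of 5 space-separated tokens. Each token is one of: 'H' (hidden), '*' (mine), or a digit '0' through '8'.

H H H H H
H H H H H
1 2 3 H H
0 0 1 H H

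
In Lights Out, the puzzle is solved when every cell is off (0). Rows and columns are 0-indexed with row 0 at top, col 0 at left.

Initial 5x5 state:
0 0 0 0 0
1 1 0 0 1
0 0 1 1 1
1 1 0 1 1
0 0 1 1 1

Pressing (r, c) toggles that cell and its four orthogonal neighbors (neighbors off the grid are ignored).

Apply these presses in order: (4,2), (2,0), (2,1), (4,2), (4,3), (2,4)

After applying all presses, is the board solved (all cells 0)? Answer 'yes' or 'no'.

Answer: yes

Derivation:
After press 1 at (4,2):
0 0 0 0 0
1 1 0 0 1
0 0 1 1 1
1 1 1 1 1
0 1 0 0 1

After press 2 at (2,0):
0 0 0 0 0
0 1 0 0 1
1 1 1 1 1
0 1 1 1 1
0 1 0 0 1

After press 3 at (2,1):
0 0 0 0 0
0 0 0 0 1
0 0 0 1 1
0 0 1 1 1
0 1 0 0 1

After press 4 at (4,2):
0 0 0 0 0
0 0 0 0 1
0 0 0 1 1
0 0 0 1 1
0 0 1 1 1

After press 5 at (4,3):
0 0 0 0 0
0 0 0 0 1
0 0 0 1 1
0 0 0 0 1
0 0 0 0 0

After press 6 at (2,4):
0 0 0 0 0
0 0 0 0 0
0 0 0 0 0
0 0 0 0 0
0 0 0 0 0

Lights still on: 0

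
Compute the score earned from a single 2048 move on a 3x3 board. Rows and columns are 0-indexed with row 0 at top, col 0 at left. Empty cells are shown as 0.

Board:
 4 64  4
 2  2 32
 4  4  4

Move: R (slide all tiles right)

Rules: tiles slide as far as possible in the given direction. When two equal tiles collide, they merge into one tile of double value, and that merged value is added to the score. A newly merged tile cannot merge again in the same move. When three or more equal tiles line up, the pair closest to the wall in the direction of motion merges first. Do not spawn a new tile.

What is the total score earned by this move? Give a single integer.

Answer: 12

Derivation:
Slide right:
row 0: [4, 64, 4] -> [4, 64, 4]  score +0 (running 0)
row 1: [2, 2, 32] -> [0, 4, 32]  score +4 (running 4)
row 2: [4, 4, 4] -> [0, 4, 8]  score +8 (running 12)
Board after move:
 4 64  4
 0  4 32
 0  4  8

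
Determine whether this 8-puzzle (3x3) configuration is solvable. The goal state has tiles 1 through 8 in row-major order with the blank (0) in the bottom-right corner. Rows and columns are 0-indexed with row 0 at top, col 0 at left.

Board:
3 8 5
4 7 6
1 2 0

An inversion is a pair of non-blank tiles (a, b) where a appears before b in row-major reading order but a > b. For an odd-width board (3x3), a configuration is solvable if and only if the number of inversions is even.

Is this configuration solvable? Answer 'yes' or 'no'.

Inversions (pairs i<j in row-major order where tile[i] > tile[j] > 0): 18
18 is even, so the puzzle is solvable.

Answer: yes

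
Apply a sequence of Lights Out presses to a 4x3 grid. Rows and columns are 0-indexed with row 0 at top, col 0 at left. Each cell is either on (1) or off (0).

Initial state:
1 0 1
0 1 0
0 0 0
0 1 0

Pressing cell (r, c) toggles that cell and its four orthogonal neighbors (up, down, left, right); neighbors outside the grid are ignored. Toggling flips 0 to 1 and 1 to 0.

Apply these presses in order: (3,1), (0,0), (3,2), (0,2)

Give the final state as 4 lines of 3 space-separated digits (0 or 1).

After press 1 at (3,1):
1 0 1
0 1 0
0 1 0
1 0 1

After press 2 at (0,0):
0 1 1
1 1 0
0 1 0
1 0 1

After press 3 at (3,2):
0 1 1
1 1 0
0 1 1
1 1 0

After press 4 at (0,2):
0 0 0
1 1 1
0 1 1
1 1 0

Answer: 0 0 0
1 1 1
0 1 1
1 1 0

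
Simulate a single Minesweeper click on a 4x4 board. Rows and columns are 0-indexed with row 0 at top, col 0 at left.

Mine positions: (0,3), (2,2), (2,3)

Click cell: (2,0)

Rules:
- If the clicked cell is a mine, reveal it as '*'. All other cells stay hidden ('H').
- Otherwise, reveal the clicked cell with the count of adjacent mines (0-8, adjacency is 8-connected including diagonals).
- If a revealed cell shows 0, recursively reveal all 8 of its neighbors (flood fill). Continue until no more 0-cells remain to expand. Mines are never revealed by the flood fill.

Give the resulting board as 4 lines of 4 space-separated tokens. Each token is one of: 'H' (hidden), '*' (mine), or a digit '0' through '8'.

0 0 1 H
0 1 3 H
0 1 H H
0 1 H H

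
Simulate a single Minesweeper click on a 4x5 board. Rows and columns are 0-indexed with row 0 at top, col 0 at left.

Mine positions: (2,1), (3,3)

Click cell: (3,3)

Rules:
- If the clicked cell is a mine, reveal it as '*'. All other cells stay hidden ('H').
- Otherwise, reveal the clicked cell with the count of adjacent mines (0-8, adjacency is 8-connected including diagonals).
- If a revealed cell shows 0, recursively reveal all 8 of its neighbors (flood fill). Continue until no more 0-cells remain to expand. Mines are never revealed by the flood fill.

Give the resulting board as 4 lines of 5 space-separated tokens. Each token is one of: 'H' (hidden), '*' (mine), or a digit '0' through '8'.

H H H H H
H H H H H
H H H H H
H H H * H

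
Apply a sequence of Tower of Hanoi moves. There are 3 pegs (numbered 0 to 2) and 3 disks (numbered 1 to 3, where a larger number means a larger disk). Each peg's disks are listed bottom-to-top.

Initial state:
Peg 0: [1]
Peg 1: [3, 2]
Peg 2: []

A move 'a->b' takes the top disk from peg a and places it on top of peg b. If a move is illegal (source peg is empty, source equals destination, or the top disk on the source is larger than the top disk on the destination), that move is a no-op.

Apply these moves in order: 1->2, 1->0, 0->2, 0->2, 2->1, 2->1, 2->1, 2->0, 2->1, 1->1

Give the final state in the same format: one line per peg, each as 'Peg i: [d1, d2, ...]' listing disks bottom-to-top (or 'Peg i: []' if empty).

Answer: Peg 0: [2]
Peg 1: [3, 1]
Peg 2: []

Derivation:
After move 1 (1->2):
Peg 0: [1]
Peg 1: [3]
Peg 2: [2]

After move 2 (1->0):
Peg 0: [1]
Peg 1: [3]
Peg 2: [2]

After move 3 (0->2):
Peg 0: []
Peg 1: [3]
Peg 2: [2, 1]

After move 4 (0->2):
Peg 0: []
Peg 1: [3]
Peg 2: [2, 1]

After move 5 (2->1):
Peg 0: []
Peg 1: [3, 1]
Peg 2: [2]

After move 6 (2->1):
Peg 0: []
Peg 1: [3, 1]
Peg 2: [2]

After move 7 (2->1):
Peg 0: []
Peg 1: [3, 1]
Peg 2: [2]

After move 8 (2->0):
Peg 0: [2]
Peg 1: [3, 1]
Peg 2: []

After move 9 (2->1):
Peg 0: [2]
Peg 1: [3, 1]
Peg 2: []

After move 10 (1->1):
Peg 0: [2]
Peg 1: [3, 1]
Peg 2: []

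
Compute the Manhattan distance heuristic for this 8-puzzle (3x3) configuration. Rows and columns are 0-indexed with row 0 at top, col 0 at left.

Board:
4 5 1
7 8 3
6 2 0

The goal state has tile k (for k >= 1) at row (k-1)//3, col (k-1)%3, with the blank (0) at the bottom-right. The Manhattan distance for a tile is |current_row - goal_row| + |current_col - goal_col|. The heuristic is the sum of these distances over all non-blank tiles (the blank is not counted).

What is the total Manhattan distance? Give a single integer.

Answer: 12

Derivation:
Tile 4: (0,0)->(1,0) = 1
Tile 5: (0,1)->(1,1) = 1
Tile 1: (0,2)->(0,0) = 2
Tile 7: (1,0)->(2,0) = 1
Tile 8: (1,1)->(2,1) = 1
Tile 3: (1,2)->(0,2) = 1
Tile 6: (2,0)->(1,2) = 3
Tile 2: (2,1)->(0,1) = 2
Sum: 1 + 1 + 2 + 1 + 1 + 1 + 3 + 2 = 12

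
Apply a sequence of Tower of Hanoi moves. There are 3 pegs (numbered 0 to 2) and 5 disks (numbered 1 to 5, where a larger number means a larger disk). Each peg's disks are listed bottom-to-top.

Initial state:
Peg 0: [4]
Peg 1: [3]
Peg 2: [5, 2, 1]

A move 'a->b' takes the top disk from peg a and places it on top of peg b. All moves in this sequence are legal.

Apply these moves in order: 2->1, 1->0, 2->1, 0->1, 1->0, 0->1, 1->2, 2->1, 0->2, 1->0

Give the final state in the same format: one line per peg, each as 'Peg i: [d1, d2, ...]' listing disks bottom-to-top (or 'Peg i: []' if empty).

Answer: Peg 0: [1]
Peg 1: [3, 2]
Peg 2: [5, 4]

Derivation:
After move 1 (2->1):
Peg 0: [4]
Peg 1: [3, 1]
Peg 2: [5, 2]

After move 2 (1->0):
Peg 0: [4, 1]
Peg 1: [3]
Peg 2: [5, 2]

After move 3 (2->1):
Peg 0: [4, 1]
Peg 1: [3, 2]
Peg 2: [5]

After move 4 (0->1):
Peg 0: [4]
Peg 1: [3, 2, 1]
Peg 2: [5]

After move 5 (1->0):
Peg 0: [4, 1]
Peg 1: [3, 2]
Peg 2: [5]

After move 6 (0->1):
Peg 0: [4]
Peg 1: [3, 2, 1]
Peg 2: [5]

After move 7 (1->2):
Peg 0: [4]
Peg 1: [3, 2]
Peg 2: [5, 1]

After move 8 (2->1):
Peg 0: [4]
Peg 1: [3, 2, 1]
Peg 2: [5]

After move 9 (0->2):
Peg 0: []
Peg 1: [3, 2, 1]
Peg 2: [5, 4]

After move 10 (1->0):
Peg 0: [1]
Peg 1: [3, 2]
Peg 2: [5, 4]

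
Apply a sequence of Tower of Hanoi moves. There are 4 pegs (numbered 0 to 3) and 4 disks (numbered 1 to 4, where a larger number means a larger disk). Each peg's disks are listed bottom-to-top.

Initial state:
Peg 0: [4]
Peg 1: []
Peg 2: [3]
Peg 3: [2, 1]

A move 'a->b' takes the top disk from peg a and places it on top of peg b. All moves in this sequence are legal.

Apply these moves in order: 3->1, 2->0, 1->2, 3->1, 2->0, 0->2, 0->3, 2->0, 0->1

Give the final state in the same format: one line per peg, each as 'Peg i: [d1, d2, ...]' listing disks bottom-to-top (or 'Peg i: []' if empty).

After move 1 (3->1):
Peg 0: [4]
Peg 1: [1]
Peg 2: [3]
Peg 3: [2]

After move 2 (2->0):
Peg 0: [4, 3]
Peg 1: [1]
Peg 2: []
Peg 3: [2]

After move 3 (1->2):
Peg 0: [4, 3]
Peg 1: []
Peg 2: [1]
Peg 3: [2]

After move 4 (3->1):
Peg 0: [4, 3]
Peg 1: [2]
Peg 2: [1]
Peg 3: []

After move 5 (2->0):
Peg 0: [4, 3, 1]
Peg 1: [2]
Peg 2: []
Peg 3: []

After move 6 (0->2):
Peg 0: [4, 3]
Peg 1: [2]
Peg 2: [1]
Peg 3: []

After move 7 (0->3):
Peg 0: [4]
Peg 1: [2]
Peg 2: [1]
Peg 3: [3]

After move 8 (2->0):
Peg 0: [4, 1]
Peg 1: [2]
Peg 2: []
Peg 3: [3]

After move 9 (0->1):
Peg 0: [4]
Peg 1: [2, 1]
Peg 2: []
Peg 3: [3]

Answer: Peg 0: [4]
Peg 1: [2, 1]
Peg 2: []
Peg 3: [3]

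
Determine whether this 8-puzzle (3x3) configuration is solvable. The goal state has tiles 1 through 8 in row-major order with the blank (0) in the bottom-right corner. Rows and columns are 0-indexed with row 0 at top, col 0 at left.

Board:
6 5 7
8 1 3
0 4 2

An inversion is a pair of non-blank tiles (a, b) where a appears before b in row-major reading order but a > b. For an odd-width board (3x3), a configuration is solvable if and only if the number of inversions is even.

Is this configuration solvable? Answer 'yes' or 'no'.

Inversions (pairs i<j in row-major order where tile[i] > tile[j] > 0): 19
19 is odd, so the puzzle is not solvable.

Answer: no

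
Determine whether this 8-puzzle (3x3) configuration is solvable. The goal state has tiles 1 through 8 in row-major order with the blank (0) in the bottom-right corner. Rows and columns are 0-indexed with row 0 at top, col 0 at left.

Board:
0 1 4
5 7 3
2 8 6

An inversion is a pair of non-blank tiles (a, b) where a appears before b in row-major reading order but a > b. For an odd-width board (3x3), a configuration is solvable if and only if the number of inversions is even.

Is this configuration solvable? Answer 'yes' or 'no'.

Inversions (pairs i<j in row-major order where tile[i] > tile[j] > 0): 9
9 is odd, so the puzzle is not solvable.

Answer: no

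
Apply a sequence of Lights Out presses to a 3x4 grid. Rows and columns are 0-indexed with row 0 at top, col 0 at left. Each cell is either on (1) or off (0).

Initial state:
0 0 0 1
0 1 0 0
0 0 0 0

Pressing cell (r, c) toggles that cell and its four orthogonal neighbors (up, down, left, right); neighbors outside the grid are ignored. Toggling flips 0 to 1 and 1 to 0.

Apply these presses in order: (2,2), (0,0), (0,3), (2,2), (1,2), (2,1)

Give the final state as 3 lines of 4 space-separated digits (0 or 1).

After press 1 at (2,2):
0 0 0 1
0 1 1 0
0 1 1 1

After press 2 at (0,0):
1 1 0 1
1 1 1 0
0 1 1 1

After press 3 at (0,3):
1 1 1 0
1 1 1 1
0 1 1 1

After press 4 at (2,2):
1 1 1 0
1 1 0 1
0 0 0 0

After press 5 at (1,2):
1 1 0 0
1 0 1 0
0 0 1 0

After press 6 at (2,1):
1 1 0 0
1 1 1 0
1 1 0 0

Answer: 1 1 0 0
1 1 1 0
1 1 0 0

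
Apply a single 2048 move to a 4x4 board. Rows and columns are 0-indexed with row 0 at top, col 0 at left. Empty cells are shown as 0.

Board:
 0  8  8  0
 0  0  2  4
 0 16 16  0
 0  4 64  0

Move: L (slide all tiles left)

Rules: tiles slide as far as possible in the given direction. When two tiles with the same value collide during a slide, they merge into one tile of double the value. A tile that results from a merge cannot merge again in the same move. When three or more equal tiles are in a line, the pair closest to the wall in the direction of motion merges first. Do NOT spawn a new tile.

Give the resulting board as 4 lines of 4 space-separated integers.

Answer: 16  0  0  0
 2  4  0  0
32  0  0  0
 4 64  0  0

Derivation:
Slide left:
row 0: [0, 8, 8, 0] -> [16, 0, 0, 0]
row 1: [0, 0, 2, 4] -> [2, 4, 0, 0]
row 2: [0, 16, 16, 0] -> [32, 0, 0, 0]
row 3: [0, 4, 64, 0] -> [4, 64, 0, 0]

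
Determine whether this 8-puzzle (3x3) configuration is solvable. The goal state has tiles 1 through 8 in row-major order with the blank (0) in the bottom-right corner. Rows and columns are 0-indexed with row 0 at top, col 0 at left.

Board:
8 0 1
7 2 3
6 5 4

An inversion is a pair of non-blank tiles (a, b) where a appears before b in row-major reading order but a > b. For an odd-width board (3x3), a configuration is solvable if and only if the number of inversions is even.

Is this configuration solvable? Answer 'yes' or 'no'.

Inversions (pairs i<j in row-major order where tile[i] > tile[j] > 0): 15
15 is odd, so the puzzle is not solvable.

Answer: no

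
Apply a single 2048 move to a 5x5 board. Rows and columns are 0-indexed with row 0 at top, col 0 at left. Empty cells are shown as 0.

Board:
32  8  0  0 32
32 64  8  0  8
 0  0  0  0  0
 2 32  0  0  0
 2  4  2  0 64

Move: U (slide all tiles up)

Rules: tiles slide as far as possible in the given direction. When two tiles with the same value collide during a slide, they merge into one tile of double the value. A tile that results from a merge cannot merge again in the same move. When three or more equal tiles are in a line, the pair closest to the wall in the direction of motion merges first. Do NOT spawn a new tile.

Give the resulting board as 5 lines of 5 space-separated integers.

Slide up:
col 0: [32, 32, 0, 2, 2] -> [64, 4, 0, 0, 0]
col 1: [8, 64, 0, 32, 4] -> [8, 64, 32, 4, 0]
col 2: [0, 8, 0, 0, 2] -> [8, 2, 0, 0, 0]
col 3: [0, 0, 0, 0, 0] -> [0, 0, 0, 0, 0]
col 4: [32, 8, 0, 0, 64] -> [32, 8, 64, 0, 0]

Answer: 64  8  8  0 32
 4 64  2  0  8
 0 32  0  0 64
 0  4  0  0  0
 0  0  0  0  0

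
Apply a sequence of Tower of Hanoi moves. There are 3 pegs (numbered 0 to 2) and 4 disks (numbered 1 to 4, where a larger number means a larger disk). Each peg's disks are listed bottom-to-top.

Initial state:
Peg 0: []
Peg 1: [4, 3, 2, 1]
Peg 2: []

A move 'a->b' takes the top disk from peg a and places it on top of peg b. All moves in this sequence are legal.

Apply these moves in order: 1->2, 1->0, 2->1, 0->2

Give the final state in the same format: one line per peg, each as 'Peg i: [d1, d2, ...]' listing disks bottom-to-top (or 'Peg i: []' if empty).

Answer: Peg 0: []
Peg 1: [4, 3, 1]
Peg 2: [2]

Derivation:
After move 1 (1->2):
Peg 0: []
Peg 1: [4, 3, 2]
Peg 2: [1]

After move 2 (1->0):
Peg 0: [2]
Peg 1: [4, 3]
Peg 2: [1]

After move 3 (2->1):
Peg 0: [2]
Peg 1: [4, 3, 1]
Peg 2: []

After move 4 (0->2):
Peg 0: []
Peg 1: [4, 3, 1]
Peg 2: [2]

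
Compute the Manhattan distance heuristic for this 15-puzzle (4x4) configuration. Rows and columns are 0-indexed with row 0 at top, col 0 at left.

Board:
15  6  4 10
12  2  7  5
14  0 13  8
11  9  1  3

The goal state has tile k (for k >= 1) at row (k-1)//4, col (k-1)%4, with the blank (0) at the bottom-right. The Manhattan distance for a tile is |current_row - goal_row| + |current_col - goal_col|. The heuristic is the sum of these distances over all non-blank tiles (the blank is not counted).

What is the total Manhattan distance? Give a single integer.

Tile 15: at (0,0), goal (3,2), distance |0-3|+|0-2| = 5
Tile 6: at (0,1), goal (1,1), distance |0-1|+|1-1| = 1
Tile 4: at (0,2), goal (0,3), distance |0-0|+|2-3| = 1
Tile 10: at (0,3), goal (2,1), distance |0-2|+|3-1| = 4
Tile 12: at (1,0), goal (2,3), distance |1-2|+|0-3| = 4
Tile 2: at (1,1), goal (0,1), distance |1-0|+|1-1| = 1
Tile 7: at (1,2), goal (1,2), distance |1-1|+|2-2| = 0
Tile 5: at (1,3), goal (1,0), distance |1-1|+|3-0| = 3
Tile 14: at (2,0), goal (3,1), distance |2-3|+|0-1| = 2
Tile 13: at (2,2), goal (3,0), distance |2-3|+|2-0| = 3
Tile 8: at (2,3), goal (1,3), distance |2-1|+|3-3| = 1
Tile 11: at (3,0), goal (2,2), distance |3-2|+|0-2| = 3
Tile 9: at (3,1), goal (2,0), distance |3-2|+|1-0| = 2
Tile 1: at (3,2), goal (0,0), distance |3-0|+|2-0| = 5
Tile 3: at (3,3), goal (0,2), distance |3-0|+|3-2| = 4
Sum: 5 + 1 + 1 + 4 + 4 + 1 + 0 + 3 + 2 + 3 + 1 + 3 + 2 + 5 + 4 = 39

Answer: 39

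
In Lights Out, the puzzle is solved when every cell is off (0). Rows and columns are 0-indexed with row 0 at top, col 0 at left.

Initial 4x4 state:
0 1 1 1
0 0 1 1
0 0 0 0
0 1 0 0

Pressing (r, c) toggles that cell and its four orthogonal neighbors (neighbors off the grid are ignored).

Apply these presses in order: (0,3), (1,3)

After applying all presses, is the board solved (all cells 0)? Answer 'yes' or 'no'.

After press 1 at (0,3):
0 1 0 0
0 0 1 0
0 0 0 0
0 1 0 0

After press 2 at (1,3):
0 1 0 1
0 0 0 1
0 0 0 1
0 1 0 0

Lights still on: 5

Answer: no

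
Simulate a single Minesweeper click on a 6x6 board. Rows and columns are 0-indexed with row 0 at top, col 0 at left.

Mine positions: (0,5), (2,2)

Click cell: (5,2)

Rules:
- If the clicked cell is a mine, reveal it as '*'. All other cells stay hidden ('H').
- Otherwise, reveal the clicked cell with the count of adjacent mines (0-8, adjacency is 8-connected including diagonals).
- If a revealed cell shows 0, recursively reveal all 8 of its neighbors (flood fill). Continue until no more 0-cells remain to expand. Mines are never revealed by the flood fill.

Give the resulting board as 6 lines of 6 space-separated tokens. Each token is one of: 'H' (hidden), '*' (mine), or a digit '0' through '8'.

0 0 0 0 1 H
0 1 1 1 1 1
0 1 H 1 0 0
0 1 1 1 0 0
0 0 0 0 0 0
0 0 0 0 0 0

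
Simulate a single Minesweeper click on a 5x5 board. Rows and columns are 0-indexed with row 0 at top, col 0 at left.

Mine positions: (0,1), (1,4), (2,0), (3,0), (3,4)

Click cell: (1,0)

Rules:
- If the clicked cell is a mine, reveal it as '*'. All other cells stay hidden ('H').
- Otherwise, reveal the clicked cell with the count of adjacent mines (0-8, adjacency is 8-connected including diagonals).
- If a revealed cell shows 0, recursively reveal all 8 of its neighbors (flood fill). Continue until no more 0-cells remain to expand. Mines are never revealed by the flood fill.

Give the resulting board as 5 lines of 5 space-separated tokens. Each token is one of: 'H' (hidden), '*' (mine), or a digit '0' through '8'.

H H H H H
2 H H H H
H H H H H
H H H H H
H H H H H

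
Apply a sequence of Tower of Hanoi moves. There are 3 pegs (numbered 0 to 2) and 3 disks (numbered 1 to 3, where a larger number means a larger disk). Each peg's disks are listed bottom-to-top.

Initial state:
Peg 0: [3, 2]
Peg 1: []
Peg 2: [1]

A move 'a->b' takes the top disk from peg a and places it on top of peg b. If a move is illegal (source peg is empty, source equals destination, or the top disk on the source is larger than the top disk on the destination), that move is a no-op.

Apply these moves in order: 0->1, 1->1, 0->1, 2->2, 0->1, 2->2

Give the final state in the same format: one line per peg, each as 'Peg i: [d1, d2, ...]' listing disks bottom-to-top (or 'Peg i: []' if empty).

Answer: Peg 0: [3]
Peg 1: [2]
Peg 2: [1]

Derivation:
After move 1 (0->1):
Peg 0: [3]
Peg 1: [2]
Peg 2: [1]

After move 2 (1->1):
Peg 0: [3]
Peg 1: [2]
Peg 2: [1]

After move 3 (0->1):
Peg 0: [3]
Peg 1: [2]
Peg 2: [1]

After move 4 (2->2):
Peg 0: [3]
Peg 1: [2]
Peg 2: [1]

After move 5 (0->1):
Peg 0: [3]
Peg 1: [2]
Peg 2: [1]

After move 6 (2->2):
Peg 0: [3]
Peg 1: [2]
Peg 2: [1]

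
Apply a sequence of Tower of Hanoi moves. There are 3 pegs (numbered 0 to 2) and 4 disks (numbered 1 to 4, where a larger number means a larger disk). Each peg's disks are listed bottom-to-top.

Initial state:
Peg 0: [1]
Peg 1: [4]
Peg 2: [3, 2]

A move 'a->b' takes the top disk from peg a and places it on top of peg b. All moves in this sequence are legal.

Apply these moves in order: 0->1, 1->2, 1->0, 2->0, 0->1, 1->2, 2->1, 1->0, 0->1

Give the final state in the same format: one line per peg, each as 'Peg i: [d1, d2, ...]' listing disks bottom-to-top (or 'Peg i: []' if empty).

After move 1 (0->1):
Peg 0: []
Peg 1: [4, 1]
Peg 2: [3, 2]

After move 2 (1->2):
Peg 0: []
Peg 1: [4]
Peg 2: [3, 2, 1]

After move 3 (1->0):
Peg 0: [4]
Peg 1: []
Peg 2: [3, 2, 1]

After move 4 (2->0):
Peg 0: [4, 1]
Peg 1: []
Peg 2: [3, 2]

After move 5 (0->1):
Peg 0: [4]
Peg 1: [1]
Peg 2: [3, 2]

After move 6 (1->2):
Peg 0: [4]
Peg 1: []
Peg 2: [3, 2, 1]

After move 7 (2->1):
Peg 0: [4]
Peg 1: [1]
Peg 2: [3, 2]

After move 8 (1->0):
Peg 0: [4, 1]
Peg 1: []
Peg 2: [3, 2]

After move 9 (0->1):
Peg 0: [4]
Peg 1: [1]
Peg 2: [3, 2]

Answer: Peg 0: [4]
Peg 1: [1]
Peg 2: [3, 2]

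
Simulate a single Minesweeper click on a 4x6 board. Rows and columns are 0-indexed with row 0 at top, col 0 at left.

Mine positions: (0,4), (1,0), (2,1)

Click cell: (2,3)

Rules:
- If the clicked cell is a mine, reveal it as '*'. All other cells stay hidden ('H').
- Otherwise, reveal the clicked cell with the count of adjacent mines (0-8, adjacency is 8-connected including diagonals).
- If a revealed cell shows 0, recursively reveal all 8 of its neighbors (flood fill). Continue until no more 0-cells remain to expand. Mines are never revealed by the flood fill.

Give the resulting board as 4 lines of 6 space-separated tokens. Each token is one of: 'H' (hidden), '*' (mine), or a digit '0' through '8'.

H H H H H H
H H 1 1 1 1
H H 1 0 0 0
H H 1 0 0 0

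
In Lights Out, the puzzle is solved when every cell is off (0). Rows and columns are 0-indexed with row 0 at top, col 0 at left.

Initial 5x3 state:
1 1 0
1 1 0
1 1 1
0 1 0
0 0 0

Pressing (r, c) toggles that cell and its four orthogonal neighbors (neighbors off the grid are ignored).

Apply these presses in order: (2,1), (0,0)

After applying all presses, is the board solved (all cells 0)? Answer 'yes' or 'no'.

After press 1 at (2,1):
1 1 0
1 0 0
0 0 0
0 0 0
0 0 0

After press 2 at (0,0):
0 0 0
0 0 0
0 0 0
0 0 0
0 0 0

Lights still on: 0

Answer: yes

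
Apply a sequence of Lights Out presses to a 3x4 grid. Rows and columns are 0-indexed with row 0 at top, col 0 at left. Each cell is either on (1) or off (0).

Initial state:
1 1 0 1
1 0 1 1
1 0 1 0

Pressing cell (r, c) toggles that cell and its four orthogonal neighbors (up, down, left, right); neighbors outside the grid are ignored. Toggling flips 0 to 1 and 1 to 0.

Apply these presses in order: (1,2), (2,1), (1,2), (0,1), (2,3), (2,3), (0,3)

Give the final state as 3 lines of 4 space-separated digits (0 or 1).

Answer: 0 0 0 0
1 0 1 0
0 1 0 0

Derivation:
After press 1 at (1,2):
1 1 1 1
1 1 0 0
1 0 0 0

After press 2 at (2,1):
1 1 1 1
1 0 0 0
0 1 1 0

After press 3 at (1,2):
1 1 0 1
1 1 1 1
0 1 0 0

After press 4 at (0,1):
0 0 1 1
1 0 1 1
0 1 0 0

After press 5 at (2,3):
0 0 1 1
1 0 1 0
0 1 1 1

After press 6 at (2,3):
0 0 1 1
1 0 1 1
0 1 0 0

After press 7 at (0,3):
0 0 0 0
1 0 1 0
0 1 0 0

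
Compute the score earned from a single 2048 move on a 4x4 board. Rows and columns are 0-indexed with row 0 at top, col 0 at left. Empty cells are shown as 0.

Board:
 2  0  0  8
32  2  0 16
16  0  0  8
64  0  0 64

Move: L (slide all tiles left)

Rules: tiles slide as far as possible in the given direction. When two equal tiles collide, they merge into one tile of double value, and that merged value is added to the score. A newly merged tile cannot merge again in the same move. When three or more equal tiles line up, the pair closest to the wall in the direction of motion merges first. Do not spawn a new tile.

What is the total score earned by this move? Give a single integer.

Answer: 128

Derivation:
Slide left:
row 0: [2, 0, 0, 8] -> [2, 8, 0, 0]  score +0 (running 0)
row 1: [32, 2, 0, 16] -> [32, 2, 16, 0]  score +0 (running 0)
row 2: [16, 0, 0, 8] -> [16, 8, 0, 0]  score +0 (running 0)
row 3: [64, 0, 0, 64] -> [128, 0, 0, 0]  score +128 (running 128)
Board after move:
  2   8   0   0
 32   2  16   0
 16   8   0   0
128   0   0   0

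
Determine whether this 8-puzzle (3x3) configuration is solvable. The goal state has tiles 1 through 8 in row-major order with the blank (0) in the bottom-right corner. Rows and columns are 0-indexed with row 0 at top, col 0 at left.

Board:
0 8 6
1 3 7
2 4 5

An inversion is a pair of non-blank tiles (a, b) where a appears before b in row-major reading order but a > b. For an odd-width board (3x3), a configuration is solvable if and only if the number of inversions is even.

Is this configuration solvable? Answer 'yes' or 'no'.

Inversions (pairs i<j in row-major order where tile[i] > tile[j] > 0): 16
16 is even, so the puzzle is solvable.

Answer: yes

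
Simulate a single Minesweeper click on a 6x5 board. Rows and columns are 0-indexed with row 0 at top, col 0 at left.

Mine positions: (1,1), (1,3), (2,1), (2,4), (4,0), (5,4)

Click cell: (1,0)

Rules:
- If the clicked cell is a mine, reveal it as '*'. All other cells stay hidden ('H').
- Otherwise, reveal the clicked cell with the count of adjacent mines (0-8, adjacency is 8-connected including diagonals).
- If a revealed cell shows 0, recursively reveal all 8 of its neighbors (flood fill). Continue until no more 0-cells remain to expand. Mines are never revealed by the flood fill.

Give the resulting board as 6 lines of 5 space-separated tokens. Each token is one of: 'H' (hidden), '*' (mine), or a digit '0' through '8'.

H H H H H
2 H H H H
H H H H H
H H H H H
H H H H H
H H H H H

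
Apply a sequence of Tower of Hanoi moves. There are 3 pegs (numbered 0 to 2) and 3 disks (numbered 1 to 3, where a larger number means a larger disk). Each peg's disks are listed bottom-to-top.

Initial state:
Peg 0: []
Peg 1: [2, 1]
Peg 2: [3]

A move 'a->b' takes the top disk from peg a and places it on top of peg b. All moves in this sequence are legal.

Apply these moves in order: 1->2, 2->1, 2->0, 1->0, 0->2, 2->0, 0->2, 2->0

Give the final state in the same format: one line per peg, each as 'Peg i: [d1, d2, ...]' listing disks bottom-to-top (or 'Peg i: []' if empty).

After move 1 (1->2):
Peg 0: []
Peg 1: [2]
Peg 2: [3, 1]

After move 2 (2->1):
Peg 0: []
Peg 1: [2, 1]
Peg 2: [3]

After move 3 (2->0):
Peg 0: [3]
Peg 1: [2, 1]
Peg 2: []

After move 4 (1->0):
Peg 0: [3, 1]
Peg 1: [2]
Peg 2: []

After move 5 (0->2):
Peg 0: [3]
Peg 1: [2]
Peg 2: [1]

After move 6 (2->0):
Peg 0: [3, 1]
Peg 1: [2]
Peg 2: []

After move 7 (0->2):
Peg 0: [3]
Peg 1: [2]
Peg 2: [1]

After move 8 (2->0):
Peg 0: [3, 1]
Peg 1: [2]
Peg 2: []

Answer: Peg 0: [3, 1]
Peg 1: [2]
Peg 2: []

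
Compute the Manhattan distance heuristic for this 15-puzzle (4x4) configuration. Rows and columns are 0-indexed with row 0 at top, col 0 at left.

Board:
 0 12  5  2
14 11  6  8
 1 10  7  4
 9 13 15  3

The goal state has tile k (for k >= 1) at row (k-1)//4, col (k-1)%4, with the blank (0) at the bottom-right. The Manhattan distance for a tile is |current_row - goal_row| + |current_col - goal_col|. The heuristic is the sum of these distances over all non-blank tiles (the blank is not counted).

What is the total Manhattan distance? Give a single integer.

Tile 12: (0,1)->(2,3) = 4
Tile 5: (0,2)->(1,0) = 3
Tile 2: (0,3)->(0,1) = 2
Tile 14: (1,0)->(3,1) = 3
Tile 11: (1,1)->(2,2) = 2
Tile 6: (1,2)->(1,1) = 1
Tile 8: (1,3)->(1,3) = 0
Tile 1: (2,0)->(0,0) = 2
Tile 10: (2,1)->(2,1) = 0
Tile 7: (2,2)->(1,2) = 1
Tile 4: (2,3)->(0,3) = 2
Tile 9: (3,0)->(2,0) = 1
Tile 13: (3,1)->(3,0) = 1
Tile 15: (3,2)->(3,2) = 0
Tile 3: (3,3)->(0,2) = 4
Sum: 4 + 3 + 2 + 3 + 2 + 1 + 0 + 2 + 0 + 1 + 2 + 1 + 1 + 0 + 4 = 26

Answer: 26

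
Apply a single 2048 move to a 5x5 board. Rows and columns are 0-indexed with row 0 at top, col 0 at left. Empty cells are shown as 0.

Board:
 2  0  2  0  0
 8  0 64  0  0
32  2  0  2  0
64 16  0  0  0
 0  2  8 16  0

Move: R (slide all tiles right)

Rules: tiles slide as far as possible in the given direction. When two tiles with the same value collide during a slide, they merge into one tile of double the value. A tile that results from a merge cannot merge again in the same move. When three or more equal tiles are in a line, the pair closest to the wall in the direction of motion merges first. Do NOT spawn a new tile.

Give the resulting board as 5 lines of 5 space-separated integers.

Slide right:
row 0: [2, 0, 2, 0, 0] -> [0, 0, 0, 0, 4]
row 1: [8, 0, 64, 0, 0] -> [0, 0, 0, 8, 64]
row 2: [32, 2, 0, 2, 0] -> [0, 0, 0, 32, 4]
row 3: [64, 16, 0, 0, 0] -> [0, 0, 0, 64, 16]
row 4: [0, 2, 8, 16, 0] -> [0, 0, 2, 8, 16]

Answer:  0  0  0  0  4
 0  0  0  8 64
 0  0  0 32  4
 0  0  0 64 16
 0  0  2  8 16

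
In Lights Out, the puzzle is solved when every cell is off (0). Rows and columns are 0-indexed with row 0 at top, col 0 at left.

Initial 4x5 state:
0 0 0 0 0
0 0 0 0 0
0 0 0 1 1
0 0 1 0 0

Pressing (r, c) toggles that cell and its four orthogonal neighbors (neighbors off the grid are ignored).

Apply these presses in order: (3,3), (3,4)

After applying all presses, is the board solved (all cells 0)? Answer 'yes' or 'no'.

Answer: yes

Derivation:
After press 1 at (3,3):
0 0 0 0 0
0 0 0 0 0
0 0 0 0 1
0 0 0 1 1

After press 2 at (3,4):
0 0 0 0 0
0 0 0 0 0
0 0 0 0 0
0 0 0 0 0

Lights still on: 0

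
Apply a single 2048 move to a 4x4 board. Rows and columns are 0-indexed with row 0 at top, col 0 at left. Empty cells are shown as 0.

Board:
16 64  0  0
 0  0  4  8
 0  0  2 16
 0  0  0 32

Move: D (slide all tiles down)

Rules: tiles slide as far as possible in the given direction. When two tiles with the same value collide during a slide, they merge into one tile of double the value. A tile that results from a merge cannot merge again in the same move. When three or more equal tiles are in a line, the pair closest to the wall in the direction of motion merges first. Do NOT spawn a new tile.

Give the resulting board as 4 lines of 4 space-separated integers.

Slide down:
col 0: [16, 0, 0, 0] -> [0, 0, 0, 16]
col 1: [64, 0, 0, 0] -> [0, 0, 0, 64]
col 2: [0, 4, 2, 0] -> [0, 0, 4, 2]
col 3: [0, 8, 16, 32] -> [0, 8, 16, 32]

Answer:  0  0  0  0
 0  0  0  8
 0  0  4 16
16 64  2 32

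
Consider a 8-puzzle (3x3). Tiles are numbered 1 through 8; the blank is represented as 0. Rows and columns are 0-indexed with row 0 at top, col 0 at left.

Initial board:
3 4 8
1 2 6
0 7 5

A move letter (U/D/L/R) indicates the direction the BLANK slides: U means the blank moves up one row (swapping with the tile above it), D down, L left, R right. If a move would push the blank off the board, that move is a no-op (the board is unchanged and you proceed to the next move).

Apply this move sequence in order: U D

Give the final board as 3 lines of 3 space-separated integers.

Answer: 3 4 8
1 2 6
0 7 5

Derivation:
After move 1 (U):
3 4 8
0 2 6
1 7 5

After move 2 (D):
3 4 8
1 2 6
0 7 5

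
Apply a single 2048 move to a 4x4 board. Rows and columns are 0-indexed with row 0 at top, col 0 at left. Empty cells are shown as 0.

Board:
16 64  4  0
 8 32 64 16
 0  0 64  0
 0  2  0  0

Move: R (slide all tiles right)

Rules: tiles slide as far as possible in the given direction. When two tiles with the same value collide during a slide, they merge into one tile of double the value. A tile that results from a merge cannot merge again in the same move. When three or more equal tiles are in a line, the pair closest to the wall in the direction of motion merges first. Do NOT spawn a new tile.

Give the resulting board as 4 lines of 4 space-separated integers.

Slide right:
row 0: [16, 64, 4, 0] -> [0, 16, 64, 4]
row 1: [8, 32, 64, 16] -> [8, 32, 64, 16]
row 2: [0, 0, 64, 0] -> [0, 0, 0, 64]
row 3: [0, 2, 0, 0] -> [0, 0, 0, 2]

Answer:  0 16 64  4
 8 32 64 16
 0  0  0 64
 0  0  0  2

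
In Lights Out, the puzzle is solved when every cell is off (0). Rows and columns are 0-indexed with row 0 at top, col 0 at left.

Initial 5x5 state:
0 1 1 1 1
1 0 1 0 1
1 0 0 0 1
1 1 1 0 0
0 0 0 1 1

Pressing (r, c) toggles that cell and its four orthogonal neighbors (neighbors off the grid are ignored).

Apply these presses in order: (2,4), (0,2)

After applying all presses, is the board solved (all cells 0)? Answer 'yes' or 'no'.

Answer: no

Derivation:
After press 1 at (2,4):
0 1 1 1 1
1 0 1 0 0
1 0 0 1 0
1 1 1 0 1
0 0 0 1 1

After press 2 at (0,2):
0 0 0 0 1
1 0 0 0 0
1 0 0 1 0
1 1 1 0 1
0 0 0 1 1

Lights still on: 10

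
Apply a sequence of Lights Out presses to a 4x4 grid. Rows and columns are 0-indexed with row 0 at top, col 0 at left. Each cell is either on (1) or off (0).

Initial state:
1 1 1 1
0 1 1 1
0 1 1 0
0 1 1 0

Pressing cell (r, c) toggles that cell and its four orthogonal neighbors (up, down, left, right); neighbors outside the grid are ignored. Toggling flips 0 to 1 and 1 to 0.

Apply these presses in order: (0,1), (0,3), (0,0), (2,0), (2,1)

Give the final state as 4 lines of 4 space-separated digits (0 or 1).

Answer: 1 1 1 0
0 1 1 0
0 1 0 0
1 0 1 0

Derivation:
After press 1 at (0,1):
0 0 0 1
0 0 1 1
0 1 1 0
0 1 1 0

After press 2 at (0,3):
0 0 1 0
0 0 1 0
0 1 1 0
0 1 1 0

After press 3 at (0,0):
1 1 1 0
1 0 1 0
0 1 1 0
0 1 1 0

After press 4 at (2,0):
1 1 1 0
0 0 1 0
1 0 1 0
1 1 1 0

After press 5 at (2,1):
1 1 1 0
0 1 1 0
0 1 0 0
1 0 1 0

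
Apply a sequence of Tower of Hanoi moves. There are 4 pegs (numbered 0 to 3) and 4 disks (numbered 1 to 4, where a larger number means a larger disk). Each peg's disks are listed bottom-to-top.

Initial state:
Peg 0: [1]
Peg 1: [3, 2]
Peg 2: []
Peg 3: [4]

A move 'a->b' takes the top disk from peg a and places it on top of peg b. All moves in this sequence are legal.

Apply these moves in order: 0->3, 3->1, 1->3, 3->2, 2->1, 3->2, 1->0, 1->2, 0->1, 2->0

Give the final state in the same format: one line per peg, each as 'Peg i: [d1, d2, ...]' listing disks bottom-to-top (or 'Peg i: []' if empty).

After move 1 (0->3):
Peg 0: []
Peg 1: [3, 2]
Peg 2: []
Peg 3: [4, 1]

After move 2 (3->1):
Peg 0: []
Peg 1: [3, 2, 1]
Peg 2: []
Peg 3: [4]

After move 3 (1->3):
Peg 0: []
Peg 1: [3, 2]
Peg 2: []
Peg 3: [4, 1]

After move 4 (3->2):
Peg 0: []
Peg 1: [3, 2]
Peg 2: [1]
Peg 3: [4]

After move 5 (2->1):
Peg 0: []
Peg 1: [3, 2, 1]
Peg 2: []
Peg 3: [4]

After move 6 (3->2):
Peg 0: []
Peg 1: [3, 2, 1]
Peg 2: [4]
Peg 3: []

After move 7 (1->0):
Peg 0: [1]
Peg 1: [3, 2]
Peg 2: [4]
Peg 3: []

After move 8 (1->2):
Peg 0: [1]
Peg 1: [3]
Peg 2: [4, 2]
Peg 3: []

After move 9 (0->1):
Peg 0: []
Peg 1: [3, 1]
Peg 2: [4, 2]
Peg 3: []

After move 10 (2->0):
Peg 0: [2]
Peg 1: [3, 1]
Peg 2: [4]
Peg 3: []

Answer: Peg 0: [2]
Peg 1: [3, 1]
Peg 2: [4]
Peg 3: []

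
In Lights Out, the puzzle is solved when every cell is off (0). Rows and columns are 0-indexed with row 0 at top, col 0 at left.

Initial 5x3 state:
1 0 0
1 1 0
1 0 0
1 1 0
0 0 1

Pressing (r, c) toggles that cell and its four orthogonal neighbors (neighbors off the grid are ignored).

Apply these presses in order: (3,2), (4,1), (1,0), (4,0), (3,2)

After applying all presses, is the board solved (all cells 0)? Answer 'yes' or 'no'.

Answer: yes

Derivation:
After press 1 at (3,2):
1 0 0
1 1 0
1 0 1
1 0 1
0 0 0

After press 2 at (4,1):
1 0 0
1 1 0
1 0 1
1 1 1
1 1 1

After press 3 at (1,0):
0 0 0
0 0 0
0 0 1
1 1 1
1 1 1

After press 4 at (4,0):
0 0 0
0 0 0
0 0 1
0 1 1
0 0 1

After press 5 at (3,2):
0 0 0
0 0 0
0 0 0
0 0 0
0 0 0

Lights still on: 0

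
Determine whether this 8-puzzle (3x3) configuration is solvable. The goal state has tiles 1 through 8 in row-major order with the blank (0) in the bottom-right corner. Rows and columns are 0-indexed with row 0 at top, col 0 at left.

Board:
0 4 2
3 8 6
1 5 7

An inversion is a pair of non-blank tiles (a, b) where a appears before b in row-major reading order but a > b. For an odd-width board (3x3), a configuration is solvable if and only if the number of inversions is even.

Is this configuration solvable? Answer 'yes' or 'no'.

Answer: no

Derivation:
Inversions (pairs i<j in row-major order where tile[i] > tile[j] > 0): 11
11 is odd, so the puzzle is not solvable.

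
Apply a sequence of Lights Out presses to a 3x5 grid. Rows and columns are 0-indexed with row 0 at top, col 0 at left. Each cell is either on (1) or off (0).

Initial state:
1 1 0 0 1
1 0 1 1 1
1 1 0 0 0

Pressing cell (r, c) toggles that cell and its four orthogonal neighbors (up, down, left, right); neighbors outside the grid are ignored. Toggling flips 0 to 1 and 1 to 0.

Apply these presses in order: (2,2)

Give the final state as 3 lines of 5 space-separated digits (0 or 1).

After press 1 at (2,2):
1 1 0 0 1
1 0 0 1 1
1 0 1 1 0

Answer: 1 1 0 0 1
1 0 0 1 1
1 0 1 1 0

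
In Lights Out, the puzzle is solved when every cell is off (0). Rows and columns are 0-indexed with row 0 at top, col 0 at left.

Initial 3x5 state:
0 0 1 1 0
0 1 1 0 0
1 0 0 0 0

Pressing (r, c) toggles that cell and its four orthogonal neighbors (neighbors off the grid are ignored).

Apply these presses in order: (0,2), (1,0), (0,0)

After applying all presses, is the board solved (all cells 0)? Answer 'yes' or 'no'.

Answer: yes

Derivation:
After press 1 at (0,2):
0 1 0 0 0
0 1 0 0 0
1 0 0 0 0

After press 2 at (1,0):
1 1 0 0 0
1 0 0 0 0
0 0 0 0 0

After press 3 at (0,0):
0 0 0 0 0
0 0 0 0 0
0 0 0 0 0

Lights still on: 0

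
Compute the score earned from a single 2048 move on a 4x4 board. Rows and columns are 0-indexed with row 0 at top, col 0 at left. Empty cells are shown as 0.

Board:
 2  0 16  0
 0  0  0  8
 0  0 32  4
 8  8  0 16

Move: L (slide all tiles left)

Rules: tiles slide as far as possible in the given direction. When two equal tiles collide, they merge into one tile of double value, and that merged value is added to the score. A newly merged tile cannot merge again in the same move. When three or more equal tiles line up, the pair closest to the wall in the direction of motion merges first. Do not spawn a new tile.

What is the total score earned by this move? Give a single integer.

Answer: 16

Derivation:
Slide left:
row 0: [2, 0, 16, 0] -> [2, 16, 0, 0]  score +0 (running 0)
row 1: [0, 0, 0, 8] -> [8, 0, 0, 0]  score +0 (running 0)
row 2: [0, 0, 32, 4] -> [32, 4, 0, 0]  score +0 (running 0)
row 3: [8, 8, 0, 16] -> [16, 16, 0, 0]  score +16 (running 16)
Board after move:
 2 16  0  0
 8  0  0  0
32  4  0  0
16 16  0  0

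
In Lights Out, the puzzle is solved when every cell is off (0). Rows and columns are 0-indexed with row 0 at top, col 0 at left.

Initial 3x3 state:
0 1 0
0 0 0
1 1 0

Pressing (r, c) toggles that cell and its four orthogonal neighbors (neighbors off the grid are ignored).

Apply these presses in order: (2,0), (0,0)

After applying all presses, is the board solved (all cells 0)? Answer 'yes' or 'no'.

After press 1 at (2,0):
0 1 0
1 0 0
0 0 0

After press 2 at (0,0):
1 0 0
0 0 0
0 0 0

Lights still on: 1

Answer: no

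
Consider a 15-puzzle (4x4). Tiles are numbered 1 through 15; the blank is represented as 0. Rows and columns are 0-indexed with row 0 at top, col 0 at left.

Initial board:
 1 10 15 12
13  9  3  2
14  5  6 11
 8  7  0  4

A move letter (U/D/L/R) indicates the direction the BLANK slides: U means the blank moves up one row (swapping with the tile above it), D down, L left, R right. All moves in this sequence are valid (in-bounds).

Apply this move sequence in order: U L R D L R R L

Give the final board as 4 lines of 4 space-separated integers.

After move 1 (U):
 1 10 15 12
13  9  3  2
14  5  0 11
 8  7  6  4

After move 2 (L):
 1 10 15 12
13  9  3  2
14  0  5 11
 8  7  6  4

After move 3 (R):
 1 10 15 12
13  9  3  2
14  5  0 11
 8  7  6  4

After move 4 (D):
 1 10 15 12
13  9  3  2
14  5  6 11
 8  7  0  4

After move 5 (L):
 1 10 15 12
13  9  3  2
14  5  6 11
 8  0  7  4

After move 6 (R):
 1 10 15 12
13  9  3  2
14  5  6 11
 8  7  0  4

After move 7 (R):
 1 10 15 12
13  9  3  2
14  5  6 11
 8  7  4  0

After move 8 (L):
 1 10 15 12
13  9  3  2
14  5  6 11
 8  7  0  4

Answer:  1 10 15 12
13  9  3  2
14  5  6 11
 8  7  0  4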